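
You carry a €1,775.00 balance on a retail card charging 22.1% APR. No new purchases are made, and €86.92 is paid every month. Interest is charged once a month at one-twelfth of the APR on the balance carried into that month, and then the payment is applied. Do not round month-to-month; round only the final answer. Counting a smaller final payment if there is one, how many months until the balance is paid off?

Monthly rate r = 22.1%/12 = 1.84167% = 0.0184167.
Recurrence: B ← B·(1+r) − €86.92.
Month 1: interest €32.69; balance after payment €1,720.77.
Month 2: interest €31.69; balance after payment €1,665.54.
Closed form: n = −ln(1 − rB₀/P)/ln(1+r) = −ln(0.62391)/ln(1.01842) ≈ 25.850, so the balance reaches zero during payment 26.

26 payments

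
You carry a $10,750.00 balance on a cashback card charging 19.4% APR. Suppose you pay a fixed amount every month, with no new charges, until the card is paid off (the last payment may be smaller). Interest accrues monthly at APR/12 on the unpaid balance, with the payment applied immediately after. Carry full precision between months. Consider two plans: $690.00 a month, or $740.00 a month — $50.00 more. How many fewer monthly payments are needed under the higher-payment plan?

Monthly rate r = 19.4%/12 = 1.61667% = 0.0161667.
At $690.00/mo: n = ⌈−ln(1 − rB₀/P)/ln(1+r)⌉ = 19 payments (last $65.37); total interest = total paid − $10,750.00 = $1,735.37.
At $740.00/mo: 17 payments (last $512.98); total interest $1,602.98.
Payments saved = 19 − 17 = 2.

2 fewer payments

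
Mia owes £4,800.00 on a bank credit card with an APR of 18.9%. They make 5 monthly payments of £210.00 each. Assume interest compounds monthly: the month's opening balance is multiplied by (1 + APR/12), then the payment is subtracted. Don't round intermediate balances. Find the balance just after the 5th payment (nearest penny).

Monthly rate r = 18.9%/12 = 1.575% = 0.01575.
Each month: B ← B·(1+r) − £210.00.
Month 1: interest £75.60; balance after payment £4,665.60.
Month 2: interest £73.48; balance after payment £4,529.08.
Month 3: interest £71.33; balance after payment £4,390.42.
Month 4: interest £69.15; balance after payment £4,249.57.
Month 5: interest £66.93; balance after payment £4,106.50.

£4,106.50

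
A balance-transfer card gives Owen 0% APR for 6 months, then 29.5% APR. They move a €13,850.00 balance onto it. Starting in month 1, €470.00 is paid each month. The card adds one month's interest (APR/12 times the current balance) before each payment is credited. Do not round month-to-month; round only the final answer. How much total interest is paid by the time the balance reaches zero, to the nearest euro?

Promo months 1–6 at r₀ = 0%/12 = 0; months 7+ at r₁ = 29.5%/12 = 0.0245833.
After month 6 (no interest yet): B = €13,850.00 − 6·€470.00 = €11,030.00.
Then at r₁ with €470.00/mo: n₂ = −ln(1 − r₁·B/P)/ln(1+r₁) ≈ 35.42 → 36 more payments.
Total paid = 41·€470.00 + €198.63 = €19,468.63; interest = €19,468.63 − €13,850.00 = €5,618.63.

€5,619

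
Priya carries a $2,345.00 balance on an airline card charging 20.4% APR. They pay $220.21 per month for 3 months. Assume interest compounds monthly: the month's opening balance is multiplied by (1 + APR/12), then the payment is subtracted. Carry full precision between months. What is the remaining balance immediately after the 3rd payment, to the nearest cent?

Monthly rate r = 20.4%/12 = 1.7% = 0.017.
Each month: B ← B·(1+r) − $220.21.
Month 1: interest $39.86; balance after payment $2,164.65.
Month 2: interest $36.80; balance after payment $1,981.24.
Month 3: interest $33.68; balance after payment $1,794.72.

$1,794.72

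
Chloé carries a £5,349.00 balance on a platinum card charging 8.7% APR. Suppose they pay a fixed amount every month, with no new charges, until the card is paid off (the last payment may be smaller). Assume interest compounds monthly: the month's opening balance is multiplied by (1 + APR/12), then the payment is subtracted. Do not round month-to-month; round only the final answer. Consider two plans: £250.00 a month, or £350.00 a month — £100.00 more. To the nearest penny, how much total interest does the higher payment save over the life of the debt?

£143.73

Monthly rate r = 8.7%/12 = 0.725% = 0.00725.
At £250.00/mo: n = ⌈−ln(1 − rB₀/P)/ln(1+r)⌉ = 24 payments (last £83.72); total interest = total paid − £5,349.00 = £484.72.
At £350.00/mo: 17 payments (last £89.99); total interest £340.99.
Interest saved = £484.72 − £340.99 = £143.73.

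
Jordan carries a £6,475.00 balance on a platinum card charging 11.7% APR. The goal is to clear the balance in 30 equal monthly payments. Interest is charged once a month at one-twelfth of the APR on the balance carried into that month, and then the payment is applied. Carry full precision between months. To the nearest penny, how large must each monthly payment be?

£249.98

Monthly rate r = 11.7%/12 = 0.975% = 0.00975.
Level-payment amortization: P = B₀·r / (1 − (1+r)^(−n)) = 6475.00·0.00975 / (1 − 1.00975^(−30)).
Denominator 1 − (1+r)^(−30) = 0.25254656.
P = 63.1313 / 0.25254656 ≈ 249.98.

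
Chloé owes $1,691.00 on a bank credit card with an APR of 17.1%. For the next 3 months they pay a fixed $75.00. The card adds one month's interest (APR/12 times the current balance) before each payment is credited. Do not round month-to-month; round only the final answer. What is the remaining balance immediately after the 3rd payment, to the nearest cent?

$1,536.10

Monthly rate r = 17.1%/12 = 1.425% = 0.01425.
Each month: B ← B·(1+r) − $75.00.
Month 1: interest $24.10; balance after payment $1,640.10.
Month 2: interest $23.37; balance after payment $1,588.47.
Month 3: interest $22.64; balance after payment $1,536.10.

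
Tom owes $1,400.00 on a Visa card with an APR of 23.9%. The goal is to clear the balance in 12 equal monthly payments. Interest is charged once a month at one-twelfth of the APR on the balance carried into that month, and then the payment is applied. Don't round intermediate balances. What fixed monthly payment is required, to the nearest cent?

$132.32

Monthly rate r = 23.9%/12 = 1.99167% = 0.0199167.
Level-payment amortization: P = B₀·r / (1 − (1+r)^(−n)) = 1400.00·0.0199167 / (1 − 1.01992^(−12)).
Denominator 1 − (1+r)^(−12) = 0.210733381.
P = 27.8833 / 0.210733381 ≈ 132.32.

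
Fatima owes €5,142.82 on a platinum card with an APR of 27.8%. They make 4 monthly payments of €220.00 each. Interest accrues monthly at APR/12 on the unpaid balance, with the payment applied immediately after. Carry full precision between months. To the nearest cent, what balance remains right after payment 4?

Monthly rate r = 27.8%/12 = 2.31667% = 0.0231667.
Each month: B ← B·(1+r) − €220.00.
Month 1: interest €119.14; balance after payment €5,041.96.
Month 2: interest €116.81; balance after payment €4,938.77.
Month 3: interest €114.41; balance after payment €4,833.18.
Month 4: interest €111.97; balance after payment €4,725.15.

€4,725.15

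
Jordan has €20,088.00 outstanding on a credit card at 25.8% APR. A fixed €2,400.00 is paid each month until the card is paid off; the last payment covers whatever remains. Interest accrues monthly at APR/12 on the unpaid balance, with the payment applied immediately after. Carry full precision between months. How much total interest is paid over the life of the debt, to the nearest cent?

Monthly rate r = 25.8%/12 = 2.15% = 0.0215.
Payoff takes n = ⌈−ln(1 − rB₀/P)/ln(1+r)⌉ = ⌈9.327⌉ = 10 payments; the last is €789.39.
Total paid = 9·€2,400.00 + €789.39 = €22,389.39.
Total interest = total paid − principal = €22,389.39 − €20,088.00 = €2,301.39.

€2,301.39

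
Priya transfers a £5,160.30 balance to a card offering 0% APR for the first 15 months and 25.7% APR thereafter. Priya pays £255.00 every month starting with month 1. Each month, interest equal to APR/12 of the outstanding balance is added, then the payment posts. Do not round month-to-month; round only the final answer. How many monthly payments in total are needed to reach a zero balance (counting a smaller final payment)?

21 payments

Promo months 1–15 at r₀ = 0%/12 = 0; months 16+ at r₁ = 25.7%/12 = 0.0214167.
After month 15 (no interest yet): B = £5,160.30 − 15·£255.00 = £1,335.30.
Then at r₁ with £255.00/mo: n₂ = −ln(1 − r₁·B/P)/ln(1+r₁) ≈ 5.61 → 6 more payments.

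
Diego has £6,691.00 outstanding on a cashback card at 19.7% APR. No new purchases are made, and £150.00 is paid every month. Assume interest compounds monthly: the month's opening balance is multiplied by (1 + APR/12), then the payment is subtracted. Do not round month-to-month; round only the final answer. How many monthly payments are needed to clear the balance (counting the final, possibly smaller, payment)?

81 payments

Monthly rate r = 19.7%/12 = 1.64167% = 0.0164167.
Recurrence: B ← B·(1+r) − £150.00.
Month 1: interest £109.84; balance after payment £6,650.84.
Month 2: interest £109.18; balance after payment £6,610.03.
Closed form: n = −ln(1 − rB₀/P)/ln(1+r) = −ln(0.26771)/ln(1.01642) ≈ 80.933, so the balance reaches zero during payment 81.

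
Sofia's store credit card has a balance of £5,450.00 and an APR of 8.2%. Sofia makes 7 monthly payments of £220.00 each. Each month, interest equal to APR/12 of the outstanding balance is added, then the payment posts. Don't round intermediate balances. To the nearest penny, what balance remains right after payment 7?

£4,144.17

Monthly rate r = 8.2%/12 = 0.683333% = 0.00683333.
Each month: B ← B·(1+r) − £220.00.
Month 1: interest £37.24; balance after payment £5,267.24.
Month 2: interest £35.99; balance after payment £5,083.23.
Month 3: interest £34.74; balance after payment £4,897.97.
Month 4: interest £33.47; balance after payment £4,711.44.
Month 5: interest £32.19; balance after payment £4,523.63.
Month 6: interest £30.91; balance after payment £4,334.55.
Month 7: interest £29.62; balance after payment £4,144.17.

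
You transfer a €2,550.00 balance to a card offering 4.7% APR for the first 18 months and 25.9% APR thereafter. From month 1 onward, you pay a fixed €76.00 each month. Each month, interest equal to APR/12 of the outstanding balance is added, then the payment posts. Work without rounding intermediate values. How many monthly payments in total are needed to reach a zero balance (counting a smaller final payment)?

41 months

Promo months 1–18 at r₀ = 4.7%/12 = 0.00391667; months 19+ at r₁ = 25.9%/12 = 0.0215833.
After month 18: iterate B ← B·(1+r₀) − €76.00 for 18 months → €1,321.38.
Then at r₁ with €76.00/mo: n₂ = −ln(1 − r₁·B/P)/ln(1+r₁) ≈ 22.03 → 23 more payments.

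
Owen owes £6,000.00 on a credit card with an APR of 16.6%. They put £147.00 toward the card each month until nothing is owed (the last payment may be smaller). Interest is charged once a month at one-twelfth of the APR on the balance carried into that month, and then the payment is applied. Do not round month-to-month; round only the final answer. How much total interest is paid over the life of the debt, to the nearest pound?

Monthly rate r = 16.6%/12 = 1.38333% = 0.0138333.
Payoff takes n = ⌈−ln(1 − rB₀/P)/ln(1+r)⌉ = ⌈60.527⌉ = 61 payments; the last is £77.70.
Total paid = 60·£147.00 + £77.70 = £8,897.70.
Total interest = total paid − principal = £8,897.70 − £6,000.00 = £2,897.70.

£2,898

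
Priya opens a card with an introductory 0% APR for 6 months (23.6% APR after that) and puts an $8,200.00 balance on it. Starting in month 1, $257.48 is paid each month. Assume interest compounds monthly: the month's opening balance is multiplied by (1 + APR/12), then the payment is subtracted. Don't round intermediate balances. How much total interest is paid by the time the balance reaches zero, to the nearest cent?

$2,731.30

Promo months 1–6 at r₀ = 0%/12 = 0; months 7+ at r₁ = 23.6%/12 = 0.0196667.
After month 6 (no interest yet): B = $8,200.00 − 6·$257.48 = $6,655.12.
Then at r₁ with $257.48/mo: n₂ = −ln(1 − r₁·B/P)/ln(1+r₁) ≈ 36.45 → 37 more payments.
Total paid = 42·$257.48 + $117.14 = $10,931.30; interest = $10,931.30 − $8,200.00 = $2,731.30.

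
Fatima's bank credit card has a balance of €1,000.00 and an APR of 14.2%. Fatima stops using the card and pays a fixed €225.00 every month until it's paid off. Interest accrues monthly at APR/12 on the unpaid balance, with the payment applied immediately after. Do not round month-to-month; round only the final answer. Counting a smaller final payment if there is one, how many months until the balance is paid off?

5 payments

Monthly rate r = 14.2%/12 = 1.18333% = 0.0118333.
Recurrence: B ← B·(1+r) − €225.00.
Month 1: interest €11.83; balance after payment €786.83.
Month 2: interest €9.31; balance after payment €571.14.
Month 3: interest €6.76; balance after payment €352.90.
Month 4: interest €4.18; balance after payment €132.08.
Month 5: interest €1.56; balance after payment €0.00.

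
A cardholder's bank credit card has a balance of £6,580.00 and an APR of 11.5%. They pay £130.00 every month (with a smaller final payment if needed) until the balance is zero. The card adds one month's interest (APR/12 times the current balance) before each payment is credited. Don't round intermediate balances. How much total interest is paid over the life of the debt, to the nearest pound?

Monthly rate r = 11.5%/12 = 0.958333% = 0.00958333.
Payoff takes n = ⌈−ln(1 − rB₀/P)/ln(1+r)⌉ = ⌈69.588⌉ = 70 payments; the last is £76.63.
Total paid = 69·£130.00 + £76.63 = £9,046.63.
Total interest = total paid − principal = £9,046.63 − £6,580.00 = £2,466.63.

£2,467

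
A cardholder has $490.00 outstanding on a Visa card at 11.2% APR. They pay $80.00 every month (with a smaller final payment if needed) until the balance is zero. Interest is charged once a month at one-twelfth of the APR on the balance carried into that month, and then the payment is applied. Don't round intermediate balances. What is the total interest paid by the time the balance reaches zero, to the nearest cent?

Monthly rate r = 11.2%/12 = 0.933333% = 0.00933333.
Payoff takes n = ⌈−ln(1 − rB₀/P)/ln(1+r)⌉ = ⌈6.336⌉ = 7 payments; the last is $27.00.
Total paid = 6·$80.00 + $27.00 = $507.00.
Total interest = total paid − principal = $507.00 − $490.00 = $17.00.

$17.00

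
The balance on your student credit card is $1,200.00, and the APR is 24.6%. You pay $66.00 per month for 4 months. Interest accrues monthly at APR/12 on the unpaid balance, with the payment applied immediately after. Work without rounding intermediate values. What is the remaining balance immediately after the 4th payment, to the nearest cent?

$1,029.24

Monthly rate r = 24.6%/12 = 2.05% = 0.0205.
Each month: B ← B·(1+r) − $66.00.
Month 1: interest $24.60; balance after payment $1,158.60.
Month 2: interest $23.75; balance after payment $1,116.35.
Month 3: interest $22.89; balance after payment $1,073.24.
Month 4: interest $22.00; balance after payment $1,029.24.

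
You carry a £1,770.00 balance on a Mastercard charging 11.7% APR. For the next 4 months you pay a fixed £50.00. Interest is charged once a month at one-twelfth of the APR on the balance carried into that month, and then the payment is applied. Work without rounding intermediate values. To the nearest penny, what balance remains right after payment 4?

Monthly rate r = 11.7%/12 = 0.975% = 0.00975.
Each month: B ← B·(1+r) − £50.00.
Month 1: interest £17.26; balance after payment £1,737.26.
Month 2: interest £16.94; balance after payment £1,704.20.
Month 3: interest £16.62; balance after payment £1,670.81.
Month 4: interest £16.29; balance after payment £1,637.10.

£1,637.10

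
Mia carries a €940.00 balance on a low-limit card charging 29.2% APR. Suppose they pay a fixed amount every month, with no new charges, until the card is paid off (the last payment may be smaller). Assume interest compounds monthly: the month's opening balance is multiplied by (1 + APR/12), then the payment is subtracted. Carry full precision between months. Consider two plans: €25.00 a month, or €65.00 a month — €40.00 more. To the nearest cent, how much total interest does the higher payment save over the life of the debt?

Monthly rate r = 29.2%/12 = 2.43333% = 0.0243333.
At €25.00/mo: n = ⌈−ln(1 − rB₀/P)/ln(1+r)⌉ = 103 payments (last €12.59); total interest = total paid − €940.00 = €1,622.59.
At €65.00/mo: 19 payments (last €2.60); total interest €232.60.
Interest saved = €1,622.59 − €232.60 = €1,389.99.

€1,389.99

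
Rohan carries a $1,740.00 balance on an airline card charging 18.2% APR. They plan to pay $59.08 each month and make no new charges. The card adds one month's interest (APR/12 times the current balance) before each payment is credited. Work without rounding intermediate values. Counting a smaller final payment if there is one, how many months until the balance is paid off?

40 payments

Monthly rate r = 18.2%/12 = 1.51667% = 0.0151667.
Recurrence: B ← B·(1+r) − $59.08.
Month 1: interest $26.39; balance after payment $1,707.31.
Month 2: interest $25.89; balance after payment $1,674.12.
Closed form: n = −ln(1 − rB₀/P)/ln(1+r) = −ln(0.55332)/ln(1.01517) ≈ 39.316, so the balance reaches zero during payment 40.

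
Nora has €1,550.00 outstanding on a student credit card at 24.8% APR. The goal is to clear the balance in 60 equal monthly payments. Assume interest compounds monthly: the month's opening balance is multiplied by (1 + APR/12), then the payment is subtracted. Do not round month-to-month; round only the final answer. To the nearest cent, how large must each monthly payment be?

€45.31

Monthly rate r = 24.8%/12 = 2.06667% = 0.0206667.
Level-payment amortization: P = B₀·r / (1 − (1+r)^(−n)) = 1550.00·0.0206667 / (1 − 1.02067^(−60)).
Denominator 1 − (1+r)^(−60) = 0.706934901.
P = 32.0333 / 0.706934901 ≈ 45.31.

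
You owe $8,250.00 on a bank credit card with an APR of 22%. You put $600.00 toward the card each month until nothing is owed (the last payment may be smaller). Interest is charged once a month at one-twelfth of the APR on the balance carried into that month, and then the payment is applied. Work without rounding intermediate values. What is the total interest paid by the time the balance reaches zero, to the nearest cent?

Monthly rate r = 22%/12 = 1.83333% = 0.0183333.
Payoff takes n = ⌈−ln(1 − rB₀/P)/ln(1+r)⌉ = ⌈15.988⌉ = 16 payments; the last is $593.02.
Total paid = 15·$600.00 + $593.02 = $9,593.02.
Total interest = total paid − principal = $9,593.02 − $8,250.00 = $1,343.02.

$1,343.02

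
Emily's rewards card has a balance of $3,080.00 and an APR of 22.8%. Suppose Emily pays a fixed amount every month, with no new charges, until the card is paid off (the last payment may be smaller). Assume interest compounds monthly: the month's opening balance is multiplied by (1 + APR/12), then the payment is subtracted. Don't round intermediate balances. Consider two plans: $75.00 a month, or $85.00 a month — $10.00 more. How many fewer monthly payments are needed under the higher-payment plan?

Monthly rate r = 22.8%/12 = 1.9% = 0.019.
At $75.00/mo: n = ⌈−ln(1 − rB₀/P)/ln(1+r)⌉ = 81 payments (last $38.43); total interest = total paid − $3,080.00 = $2,958.43.
At $85.00/mo: 62 payments (last $81.92); total interest $2,186.92.
Payments saved = 81 − 62 = 19.

19 fewer payments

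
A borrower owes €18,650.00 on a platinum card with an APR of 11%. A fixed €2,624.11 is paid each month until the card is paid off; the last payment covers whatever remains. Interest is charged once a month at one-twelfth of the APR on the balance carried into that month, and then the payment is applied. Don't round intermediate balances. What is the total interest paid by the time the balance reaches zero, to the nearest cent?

€726.35

Monthly rate r = 11%/12 = 0.916667% = 0.00916667.
Payoff takes n = ⌈−ln(1 − rB₀/P)/ln(1+r)⌉ = ⌈7.383⌉ = 8 payments; the last is €1,007.58.
Total paid = 7·€2,624.11 + €1,007.58 = €19,376.35.
Total interest = total paid − principal = €19,376.35 − €18,650.00 = €726.35.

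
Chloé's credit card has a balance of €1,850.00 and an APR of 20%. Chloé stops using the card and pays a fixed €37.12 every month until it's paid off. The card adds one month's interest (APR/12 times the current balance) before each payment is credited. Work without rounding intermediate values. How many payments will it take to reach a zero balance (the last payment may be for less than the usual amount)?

Monthly rate r = 20%/12 = 1.66667% = 0.0166667.
Recurrence: B ← B·(1+r) − €37.12.
Month 1: interest €30.83; balance after payment €1,843.71.
Month 2: interest €30.73; balance after payment €1,837.32.
Closed form: n = −ln(1 − rB₀/P)/ln(1+r) = −ln(0.16936)/ln(1.01667) ≈ 107.429, so the balance reaches zero during payment 108.

108 months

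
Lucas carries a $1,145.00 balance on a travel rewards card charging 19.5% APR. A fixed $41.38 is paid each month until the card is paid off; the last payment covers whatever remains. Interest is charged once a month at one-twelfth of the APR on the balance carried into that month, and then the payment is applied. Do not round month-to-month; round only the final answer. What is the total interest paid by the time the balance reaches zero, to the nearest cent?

Monthly rate r = 19.5%/12 = 1.625% = 0.01625.
Payoff takes n = ⌈−ln(1 − rB₀/P)/ln(1+r)⌉ = ⌈37.048⌉ = 38 payments; the last is $2.00.
Total paid = 37·$41.38 + $2.00 = $1,533.06.
Total interest = total paid − principal = $1,533.06 − $1,145.00 = $388.06.

$388.06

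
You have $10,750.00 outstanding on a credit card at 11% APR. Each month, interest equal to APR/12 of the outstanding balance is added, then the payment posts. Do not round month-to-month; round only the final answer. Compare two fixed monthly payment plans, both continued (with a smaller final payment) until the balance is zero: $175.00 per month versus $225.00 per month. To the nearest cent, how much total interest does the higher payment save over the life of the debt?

$1,672.90

Monthly rate r = 11%/12 = 0.916667% = 0.00916667.
At $175.00/mo: n = ⌈−ln(1 − rB₀/P)/ln(1+r)⌉ = 91 payments (last $130.53); total interest = total paid − $10,750.00 = $5,130.53.
At $225.00/mo: 64 payments (last $32.63); total interest $3,457.63.
Interest saved = $5,130.53 − $3,457.63 = $1,672.90.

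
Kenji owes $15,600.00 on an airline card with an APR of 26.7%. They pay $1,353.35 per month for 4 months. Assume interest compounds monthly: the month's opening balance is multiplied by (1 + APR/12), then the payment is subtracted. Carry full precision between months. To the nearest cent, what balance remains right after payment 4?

Monthly rate r = 26.7%/12 = 2.225% = 0.02225.
Each month: B ← B·(1+r) − $1,353.35.
Month 1: interest $347.10; balance after payment $14,593.75.
Month 2: interest $324.71; balance after payment $13,565.11.
Month 3: interest $301.82; balance after payment $12,513.58.
Month 4: interest $278.43; balance after payment $11,438.66.

$11,438.66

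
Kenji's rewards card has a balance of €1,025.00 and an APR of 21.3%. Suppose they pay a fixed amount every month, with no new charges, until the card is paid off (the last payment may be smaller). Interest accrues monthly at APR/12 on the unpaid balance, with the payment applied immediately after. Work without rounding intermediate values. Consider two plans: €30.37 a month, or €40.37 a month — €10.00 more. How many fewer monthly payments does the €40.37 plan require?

17 fewer payments

Monthly rate r = 21.3%/12 = 1.775% = 0.01775.
At €30.37/mo: n = ⌈−ln(1 − rB₀/P)/ln(1+r)⌉ = 52 payments (last €28.77); total interest = total paid − €1,025.00 = €552.64.
At €40.37/mo: 35 payments (last €1.99); total interest €349.57.
Payments saved = 52 − 35 = 17.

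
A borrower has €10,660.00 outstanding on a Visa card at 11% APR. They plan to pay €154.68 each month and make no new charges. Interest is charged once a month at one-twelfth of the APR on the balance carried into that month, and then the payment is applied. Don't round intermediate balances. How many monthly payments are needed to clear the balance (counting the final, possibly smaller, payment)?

Monthly rate r = 11%/12 = 0.916667% = 0.00916667.
Recurrence: B ← B·(1+r) − €154.68.
Month 1: interest €97.72; balance after payment €10,603.04.
Month 2: interest €97.19; balance after payment €10,545.55.
Closed form: n = −ln(1 − rB₀/P)/ln(1+r) = −ln(0.36827)/ln(1.00917) ≈ 109.475, so the balance reaches zero during payment 110.

110 payments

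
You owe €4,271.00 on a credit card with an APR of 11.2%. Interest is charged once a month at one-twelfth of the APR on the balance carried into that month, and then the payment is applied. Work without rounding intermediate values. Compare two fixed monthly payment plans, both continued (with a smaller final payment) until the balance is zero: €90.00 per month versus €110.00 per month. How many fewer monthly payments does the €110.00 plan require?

Monthly rate r = 11.2%/12 = 0.933333% = 0.00933333.
At €90.00/mo: n = ⌈−ln(1 − rB₀/P)/ln(1+r)⌉ = 63 payments (last €87.79); total interest = total paid − €4,271.00 = €1,396.79.
At €110.00/mo: 49 payments (last €48.71); total interest €1,057.71.
Payments saved = 63 − 49 = 14.

14 fewer payments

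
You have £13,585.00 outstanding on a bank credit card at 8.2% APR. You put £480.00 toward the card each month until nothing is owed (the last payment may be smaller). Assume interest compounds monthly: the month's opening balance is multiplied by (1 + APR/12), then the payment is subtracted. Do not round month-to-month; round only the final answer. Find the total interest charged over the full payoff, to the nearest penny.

£1,564.05

Monthly rate r = 8.2%/12 = 0.683333% = 0.00683333.
Payoff takes n = ⌈−ln(1 − rB₀/P)/ln(1+r)⌉ = ⌈31.560⌉ = 32 payments; the last is £269.05.
Total paid = 31·£480.00 + £269.05 = £15,149.05.
Total interest = total paid − principal = £15,149.05 − £13,585.00 = £1,564.05.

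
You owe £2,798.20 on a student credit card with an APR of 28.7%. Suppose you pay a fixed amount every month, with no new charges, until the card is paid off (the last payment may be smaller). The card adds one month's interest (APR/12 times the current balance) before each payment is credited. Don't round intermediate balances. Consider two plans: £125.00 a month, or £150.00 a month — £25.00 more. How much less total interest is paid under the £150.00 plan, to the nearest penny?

Monthly rate r = 28.7%/12 = 2.39167% = 0.0239167.
At £125.00/mo: n = ⌈−ln(1 − rB₀/P)/ln(1+r)⌉ = 33 payments (last £54.47); total interest = total paid − £2,798.20 = £1,256.27.
At £150.00/mo: 25 payments (last £149.98); total interest £951.78.
Interest saved = £1,256.27 − £951.78 = £304.49.

£304.49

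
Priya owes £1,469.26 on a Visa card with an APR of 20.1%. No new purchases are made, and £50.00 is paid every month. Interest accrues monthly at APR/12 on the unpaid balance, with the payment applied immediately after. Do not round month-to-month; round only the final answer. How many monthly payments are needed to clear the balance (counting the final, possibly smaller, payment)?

Monthly rate r = 20.1%/12 = 1.675% = 0.01675.
Recurrence: B ← B·(1+r) − £50.00.
Month 1: interest £24.61; balance after payment £1,443.87.
Month 2: interest £24.18; balance after payment £1,418.05.
Closed form: n = −ln(1 − rB₀/P)/ln(1+r) = −ln(0.5078)/ln(1.01675) ≈ 40.796, so the balance reaches zero during payment 41.

41 months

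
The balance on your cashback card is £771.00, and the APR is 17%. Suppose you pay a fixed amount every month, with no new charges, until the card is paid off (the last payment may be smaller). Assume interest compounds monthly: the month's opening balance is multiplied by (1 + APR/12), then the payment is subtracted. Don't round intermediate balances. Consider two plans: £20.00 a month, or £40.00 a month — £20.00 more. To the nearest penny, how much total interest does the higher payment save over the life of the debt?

Monthly rate r = 17%/12 = 1.41667% = 0.0141667.
At £20.00/mo: n = ⌈−ln(1 − rB₀/P)/ln(1+r)⌉ = 57 payments (last £3.10); total interest = total paid − £771.00 = £352.10.
At £40.00/mo: 23 payments (last £26.89); total interest £135.89.
Interest saved = £352.10 − £135.89 = £216.21.

£216.21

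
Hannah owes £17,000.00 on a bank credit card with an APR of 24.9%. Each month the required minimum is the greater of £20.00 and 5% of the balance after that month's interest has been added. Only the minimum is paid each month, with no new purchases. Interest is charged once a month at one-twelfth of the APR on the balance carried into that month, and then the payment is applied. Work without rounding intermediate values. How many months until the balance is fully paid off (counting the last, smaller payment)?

Monthly rate r = 24.9%/12 = 2.075% = 0.02075.
While 5% of the post-interest balance exceeds £20.00, each month B ← (B·(1+r))·(1 − 0.05), i.e. B shrinks by the factor (1+r)·0.95 = 0.96971.
This holds for months 1–123. Entering month 124 the balance is £386.85; 5% of the post-interest balance is now below £20.00, so the flat £20.00 minimum applies from here.
From month 124 a fixed £20.00 at rate r clears £386.85 in 25 more payments. Total: 123 + 25 = 148 months.

148 months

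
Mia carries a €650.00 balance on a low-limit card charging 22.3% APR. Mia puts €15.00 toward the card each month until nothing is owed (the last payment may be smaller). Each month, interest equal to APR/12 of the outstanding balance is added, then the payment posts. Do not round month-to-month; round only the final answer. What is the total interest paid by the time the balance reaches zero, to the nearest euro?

€683

Monthly rate r = 22.3%/12 = 1.85833% = 0.0185833.
Payoff takes n = ⌈−ln(1 − rB₀/P)/ln(1+r)⌉ = ⌈88.861⌉ = 89 payments; the last is €12.93.
Total paid = 88·€15.00 + €12.93 = €1,332.93.
Total interest = total paid − principal = €1,332.93 − €650.00 = €682.93.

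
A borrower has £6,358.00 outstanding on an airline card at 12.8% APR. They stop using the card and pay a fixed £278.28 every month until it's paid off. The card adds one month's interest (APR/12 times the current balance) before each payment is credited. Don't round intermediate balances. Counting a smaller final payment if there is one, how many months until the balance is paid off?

27 months

Monthly rate r = 12.8%/12 = 1.06667% = 0.0106667.
Recurrence: B ← B·(1+r) − £278.28.
Month 1: interest £67.82; balance after payment £6,147.54.
Month 2: interest £65.57; balance after payment £5,934.83.
Closed form: n = −ln(1 − rB₀/P)/ln(1+r) = −ln(0.75629)/ln(1.01067) ≈ 26.326, so the balance reaches zero during payment 27.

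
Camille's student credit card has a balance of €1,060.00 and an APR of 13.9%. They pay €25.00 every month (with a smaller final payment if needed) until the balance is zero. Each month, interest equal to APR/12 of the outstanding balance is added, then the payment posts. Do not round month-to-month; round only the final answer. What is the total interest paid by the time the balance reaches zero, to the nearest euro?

Monthly rate r = 13.9%/12 = 1.15833% = 0.0115833.
Payoff takes n = ⌈−ln(1 − rB₀/P)/ln(1+r)⌉ = ⌈58.660⌉ = 59 payments; the last is €16.52.
Total paid = 58·€25.00 + €16.52 = €1,466.52.
Total interest = total paid − principal = €1,466.52 − €1,060.00 = €406.52.

€407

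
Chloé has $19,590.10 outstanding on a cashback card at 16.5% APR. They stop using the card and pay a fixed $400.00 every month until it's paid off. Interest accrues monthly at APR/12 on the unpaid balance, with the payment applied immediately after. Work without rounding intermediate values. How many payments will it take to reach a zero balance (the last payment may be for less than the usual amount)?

Monthly rate r = 16.5%/12 = 1.375% = 0.01375.
Recurrence: B ← B·(1+r) − $400.00.
Month 1: interest $269.36; balance after payment $19,459.46.
Month 2: interest $267.57; balance after payment $19,327.03.
Closed form: n = −ln(1 − rB₀/P)/ln(1+r) = −ln(0.32659)/ln(1.01375) ≈ 81.944, so the balance reaches zero during payment 82.

82 payments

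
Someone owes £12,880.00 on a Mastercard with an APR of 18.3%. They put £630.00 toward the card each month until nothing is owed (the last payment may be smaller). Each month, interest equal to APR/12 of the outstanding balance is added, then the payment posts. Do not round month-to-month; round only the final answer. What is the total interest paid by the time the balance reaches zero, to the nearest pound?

Monthly rate r = 18.3%/12 = 1.525% = 0.01525.
Payoff takes n = ⌈−ln(1 − rB₀/P)/ln(1+r)⌉ = ⌈24.688⌉ = 25 payments; the last is £434.19.
Total paid = 24·£630.00 + £434.19 = £15,554.19.
Total interest = total paid − principal = £15,554.19 − £12,880.00 = £2,674.19.

£2,674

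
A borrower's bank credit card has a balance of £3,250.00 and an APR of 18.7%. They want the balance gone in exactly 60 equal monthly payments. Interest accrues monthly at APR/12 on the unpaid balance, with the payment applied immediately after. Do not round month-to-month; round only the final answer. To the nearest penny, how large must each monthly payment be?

£83.77

Monthly rate r = 18.7%/12 = 1.55833% = 0.0155833.
Level-payment amortization: P = B₀·r / (1 − (1+r)^(−n)) = 3250.00·0.0155833 / (1 − 1.01558^(−60)).
Denominator 1 − (1+r)^(−60) = 0.604573205.
P = 50.6458 / 0.604573205 ≈ 83.77.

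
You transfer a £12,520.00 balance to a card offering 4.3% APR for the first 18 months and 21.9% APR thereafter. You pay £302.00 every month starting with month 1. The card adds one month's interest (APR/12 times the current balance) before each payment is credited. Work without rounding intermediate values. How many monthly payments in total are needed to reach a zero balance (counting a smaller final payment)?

Promo months 1–18 at r₀ = 4.3%/12 = 0.00358333; months 19+ at r₁ = 21.9%/12 = 0.01825.
After month 18: iterate B ← B·(1+r₀) − £302.00 for 18 months → £7,747.83.
Then at r₁ with £302.00/mo: n₂ = −ln(1 − r₁·B/P)/ln(1+r₁) ≈ 34.92 → 35 more payments.

53 months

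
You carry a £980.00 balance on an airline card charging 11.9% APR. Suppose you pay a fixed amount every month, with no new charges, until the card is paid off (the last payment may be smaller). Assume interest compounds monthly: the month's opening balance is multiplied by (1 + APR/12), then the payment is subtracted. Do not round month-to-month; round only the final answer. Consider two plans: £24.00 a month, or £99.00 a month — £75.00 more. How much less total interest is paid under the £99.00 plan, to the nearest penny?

Monthly rate r = 11.9%/12 = 0.991667% = 0.00991667.
At £24.00/mo: n = ⌈−ln(1 − rB₀/P)/ln(1+r)⌉ = 53 payments (last £14.50); total interest = total paid − £980.00 = £282.50.
At £99.00/mo: 11 payments (last £46.73); total interest £56.73.
Interest saved = £282.50 − £56.73 = £225.77.

£225.77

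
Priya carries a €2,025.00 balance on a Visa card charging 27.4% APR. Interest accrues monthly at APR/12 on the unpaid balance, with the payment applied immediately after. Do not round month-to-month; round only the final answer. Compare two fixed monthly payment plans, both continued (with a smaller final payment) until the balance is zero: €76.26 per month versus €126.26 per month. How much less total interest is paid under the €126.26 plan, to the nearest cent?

Monthly rate r = 27.4%/12 = 2.28333% = 0.0228333.
At €76.26/mo: n = ⌈−ln(1 − rB₀/P)/ln(1+r)⌉ = 42 payments (last €22.35); total interest = total paid − €2,025.00 = €1,124.01.
At €126.26/mo: 21 payments (last €25.42); total interest €525.62.
Interest saved = €1,124.01 − €525.62 = €598.39.

€598.39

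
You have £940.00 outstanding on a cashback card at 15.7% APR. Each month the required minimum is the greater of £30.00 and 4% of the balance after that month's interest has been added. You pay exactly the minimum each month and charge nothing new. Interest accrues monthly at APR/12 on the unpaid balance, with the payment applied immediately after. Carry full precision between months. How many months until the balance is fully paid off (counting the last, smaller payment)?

39 months

Monthly rate r = 15.7%/12 = 1.30833% = 0.0130833.
While 4% of the post-interest balance exceeds £30.00, each month B ← (B·(1+r))·(1 − 0.04), i.e. B shrinks by the factor (1+r)·0.96 = 0.97256.
This holds for months 1–9. Entering month 10 the balance is £731.77; 4% of the post-interest balance is now below £30.00, so the flat £30.00 minimum applies from here.
From month 10 a fixed £30.00 at rate r clears £731.77 in 30 more payments. Total: 9 + 30 = 39 months.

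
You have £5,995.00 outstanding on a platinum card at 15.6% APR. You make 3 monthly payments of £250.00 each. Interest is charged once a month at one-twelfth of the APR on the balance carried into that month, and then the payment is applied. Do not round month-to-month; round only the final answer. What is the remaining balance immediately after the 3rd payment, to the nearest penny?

£5,472.07

Monthly rate r = 15.6%/12 = 1.3% = 0.013.
Each month: B ← B·(1+r) − £250.00.
Month 1: interest £77.94; balance after payment £5,822.94.
Month 2: interest £75.70; balance after payment £5,648.63.
Month 3: interest £73.43; balance after payment £5,472.07.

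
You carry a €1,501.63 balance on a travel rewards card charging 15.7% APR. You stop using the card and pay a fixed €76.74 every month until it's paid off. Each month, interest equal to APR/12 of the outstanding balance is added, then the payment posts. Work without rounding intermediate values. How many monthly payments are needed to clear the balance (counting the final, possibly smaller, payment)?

Monthly rate r = 15.7%/12 = 1.30833% = 0.0130833.
Recurrence: B ← B·(1+r) − €76.74.
Month 1: interest €19.65; balance after payment €1,444.54.
Month 2: interest €18.90; balance after payment €1,386.70.
Closed form: n = −ln(1 − rB₀/P)/ln(1+r) = −ln(0.74399)/ln(1.01308) ≈ 22.751, so the balance reaches zero during payment 23.

23 months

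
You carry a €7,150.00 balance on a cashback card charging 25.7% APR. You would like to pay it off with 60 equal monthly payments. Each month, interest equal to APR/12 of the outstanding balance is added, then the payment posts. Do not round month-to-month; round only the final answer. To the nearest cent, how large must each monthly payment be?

€212.81

Monthly rate r = 25.7%/12 = 2.14167% = 0.0214167.
Level-payment amortization: P = B₀·r / (1 − (1+r)^(−n)) = 7150.00·0.0214167 / (1 − 1.02142^(−60)).
Denominator 1 − (1+r)^(−60) = 0.719570565.
P = 153.129 / 0.719570565 ≈ 212.81.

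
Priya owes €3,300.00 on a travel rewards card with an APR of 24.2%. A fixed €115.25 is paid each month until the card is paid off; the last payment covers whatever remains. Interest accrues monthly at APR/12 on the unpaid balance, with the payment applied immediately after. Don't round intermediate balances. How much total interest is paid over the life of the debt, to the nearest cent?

Monthly rate r = 24.2%/12 = 2.01667% = 0.0201667.
Payoff takes n = ⌈−ln(1 − rB₀/P)/ln(1+r)⌉ = ⌈43.145⌉ = 44 payments; the last is €16.80.
Total paid = 43·€115.25 + €16.80 = €4,972.55.
Total interest = total paid − principal = €4,972.55 − €3,300.00 = €1,672.55.

€1,672.55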